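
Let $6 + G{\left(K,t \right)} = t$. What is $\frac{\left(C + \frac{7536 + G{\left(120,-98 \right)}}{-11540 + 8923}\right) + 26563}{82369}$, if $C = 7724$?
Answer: $\frac{89721647}{215559673} \approx 0.41623$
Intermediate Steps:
$G{\left(K,t \right)} = -6 + t$
$\frac{\left(C + \frac{7536 + G{\left(120,-98 \right)}}{-11540 + 8923}\right) + 26563}{82369} = \frac{\left(7724 + \frac{7536 - 104}{-11540 + 8923}\right) + 26563}{82369} = \left(\left(7724 + \frac{7536 - 104}{-2617}\right) + 26563\right) \frac{1}{82369} = \left(\left(7724 + 7432 \left(- \frac{1}{2617}\right)\right) + 26563\right) \frac{1}{82369} = \left(\left(7724 - \frac{7432}{2617}\right) + 26563\right) \frac{1}{82369} = \left(\frac{20206276}{2617} + 26563\right) \frac{1}{82369} = \frac{89721647}{2617} \cdot \frac{1}{82369} = \frac{89721647}{215559673}$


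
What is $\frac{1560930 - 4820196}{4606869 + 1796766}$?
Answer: $- \frac{1086422}{2134545} \approx -0.50897$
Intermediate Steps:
$\frac{1560930 - 4820196}{4606869 + 1796766} = - \frac{3259266}{6403635} = \left(-3259266\right) \frac{1}{6403635} = - \frac{1086422}{2134545}$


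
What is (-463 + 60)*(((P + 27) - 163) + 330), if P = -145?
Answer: -19747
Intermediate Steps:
(-463 + 60)*(((P + 27) - 163) + 330) = (-463 + 60)*(((-145 + 27) - 163) + 330) = -403*((-118 - 163) + 330) = -403*(-281 + 330) = -403*49 = -19747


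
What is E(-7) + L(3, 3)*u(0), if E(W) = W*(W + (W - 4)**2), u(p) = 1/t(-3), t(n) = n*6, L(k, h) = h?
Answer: -4789/6 ≈ -798.17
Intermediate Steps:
t(n) = 6*n
u(p) = -1/18 (u(p) = 1/(6*(-3)) = 1/(-18) = -1/18)
E(W) = W*(W + (-4 + W)**2)
E(-7) + L(3, 3)*u(0) = -7*(-7 + (-4 - 7)**2) + 3*(-1/18) = -7*(-7 + (-11)**2) - 1/6 = -7*(-7 + 121) - 1/6 = -7*114 - 1/6 = -798 - 1/6 = -4789/6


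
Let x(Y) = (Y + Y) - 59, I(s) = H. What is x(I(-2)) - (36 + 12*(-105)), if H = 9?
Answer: 1183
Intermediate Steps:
I(s) = 9
x(Y) = -59 + 2*Y (x(Y) = 2*Y - 59 = -59 + 2*Y)
x(I(-2)) - (36 + 12*(-105)) = (-59 + 2*9) - (36 + 12*(-105)) = (-59 + 18) - (36 - 1260) = -41 - 1*(-1224) = -41 + 1224 = 1183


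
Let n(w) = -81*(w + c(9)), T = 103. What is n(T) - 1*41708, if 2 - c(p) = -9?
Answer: -50942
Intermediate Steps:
c(p) = 11 (c(p) = 2 - 1*(-9) = 2 + 9 = 11)
n(w) = -891 - 81*w (n(w) = -81*(w + 11) = -81*(11 + w) = -891 - 81*w)
n(T) - 1*41708 = (-891 - 81*103) - 1*41708 = (-891 - 8343) - 41708 = -9234 - 41708 = -50942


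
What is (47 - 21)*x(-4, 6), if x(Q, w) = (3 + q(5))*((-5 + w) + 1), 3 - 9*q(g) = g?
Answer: 1300/9 ≈ 144.44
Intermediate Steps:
q(g) = 1/3 - g/9
x(Q, w) = -100/9 + 25*w/9 (x(Q, w) = (3 + (1/3 - 1/9*5))*((-5 + w) + 1) = (3 + (1/3 - 5/9))*(-4 + w) = (3 - 2/9)*(-4 + w) = 25*(-4 + w)/9 = -100/9 + 25*w/9)
(47 - 21)*x(-4, 6) = (47 - 21)*(-100/9 + (25/9)*6) = 26*(-100/9 + 50/3) = 26*(50/9) = 1300/9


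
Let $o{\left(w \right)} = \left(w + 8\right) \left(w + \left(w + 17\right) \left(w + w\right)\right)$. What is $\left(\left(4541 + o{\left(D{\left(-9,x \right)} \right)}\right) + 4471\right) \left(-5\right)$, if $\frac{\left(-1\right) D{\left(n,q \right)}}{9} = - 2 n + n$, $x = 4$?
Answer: $3709695$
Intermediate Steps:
$D{\left(n,q \right)} = 9 n$ ($D{\left(n,q \right)} = - 9 \left(- 2 n + n\right) = - 9 \left(- n\right) = 9 n$)
$o{\left(w \right)} = \left(8 + w\right) \left(w + 2 w \left(17 + w\right)\right)$ ($o{\left(w \right)} = \left(8 + w\right) \left(w + \left(17 + w\right) 2 w\right) = \left(8 + w\right) \left(w + 2 w \left(17 + w\right)\right)$)
$\left(\left(4541 + o{\left(D{\left(-9,x \right)} \right)}\right) + 4471\right) \left(-5\right) = \left(\left(4541 + 9 \left(-9\right) \left(280 + 2 \left(9 \left(-9\right)\right)^{2} + 51 \cdot 9 \left(-9\right)\right)\right) + 4471\right) \left(-5\right) = \left(\left(4541 - 81 \left(280 + 2 \left(-81\right)^{2} + 51 \left(-81\right)\right)\right) + 4471\right) \left(-5\right) = \left(\left(4541 - 81 \left(280 + 2 \cdot 6561 - 4131\right)\right) + 4471\right) \left(-5\right) = \left(\left(4541 - 81 \left(280 + 13122 - 4131\right)\right) + 4471\right) \left(-5\right) = \left(\left(4541 - 750951\right) + 4471\right) \left(-5\right) = \left(-746410 + 4471\right) \left(-5\right) = \left(-741939\right) \left(-5\right) = 3709695$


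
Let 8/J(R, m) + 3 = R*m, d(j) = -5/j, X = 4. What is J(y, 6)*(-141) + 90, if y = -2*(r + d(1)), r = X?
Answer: -106/3 ≈ -35.333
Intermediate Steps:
r = 4
y = 2 (y = -2*(4 - 5/1) = -2*(4 - 5*1) = -2*(4 - 5) = -2*(-1) = 2)
J(R, m) = 8/(-3 + R*m)
J(y, 6)*(-141) + 90 = (8/(-3 + 2*6))*(-141) + 90 = (8/(-3 + 12))*(-141) + 90 = (8/9)*(-141) + 90 = -376/3 + 90 = -106/3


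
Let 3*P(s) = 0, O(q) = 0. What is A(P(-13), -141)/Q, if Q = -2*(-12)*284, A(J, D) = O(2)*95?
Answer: 0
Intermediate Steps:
P(s) = 0 (P(s) = (⅓)*0 = 0)
A(J, D) = 0 (A(J, D) = 0*95 = 0)
Q = 6816 (Q = 24*284 = 6816)
A(P(-13), -141)/Q = 0/6816 = 0*(1/6816) = 0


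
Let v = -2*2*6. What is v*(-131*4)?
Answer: 12576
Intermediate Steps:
v = -24 (v = -4*6 = -24)
v*(-131*4) = -(-3144)*4 = -24*(-524) = 12576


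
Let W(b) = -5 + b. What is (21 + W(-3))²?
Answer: 169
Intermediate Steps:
(21 + W(-3))² = (21 + (-5 - 3))² = (21 - 8)² = 13² = 169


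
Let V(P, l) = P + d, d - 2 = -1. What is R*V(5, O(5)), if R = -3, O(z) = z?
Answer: -18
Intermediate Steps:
d = 1 (d = 2 - 1 = 1)
V(P, l) = 1 + P (V(P, l) = P + 1 = 1 + P)
R*V(5, O(5)) = -3*(1 + 5) = -3*6 = -18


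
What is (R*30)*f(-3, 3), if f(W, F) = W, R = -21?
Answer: 1890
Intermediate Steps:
(R*30)*f(-3, 3) = -21*30*(-3) = -630*(-3) = 1890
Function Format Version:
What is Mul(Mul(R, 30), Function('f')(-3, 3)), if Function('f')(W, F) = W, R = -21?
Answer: 1890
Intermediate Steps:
Mul(Mul(R, 30), Function('f')(-3, 3)) = Mul(Mul(-21, 30), -3) = Mul(-630, -3) = 1890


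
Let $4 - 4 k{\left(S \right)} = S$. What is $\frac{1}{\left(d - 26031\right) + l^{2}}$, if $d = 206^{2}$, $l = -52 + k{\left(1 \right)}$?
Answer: $\frac{16}{304505} \approx 5.2544 \cdot 10^{-5}$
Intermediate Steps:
$k{\left(S \right)} = 1 - \frac{S}{4}$
$l = - \frac{205}{4}$ ($l = -52 + \left(1 - \frac{1}{4}\right) = -52 + \frac{3}{4} = - \frac{205}{4} \approx -51.25$)
$d = 42436$
$\frac{1}{\left(d - 26031\right) + l^{2}} = \frac{1}{\left(42436 - 26031\right) + \left(- \frac{205}{4}\right)^{2}} = \frac{1}{\left(42436 - 26031\right) + \frac{42025}{16}} = \frac{1}{16405 + \frac{42025}{16}} = \frac{1}{\frac{304505}{16}} = \frac{16}{304505}$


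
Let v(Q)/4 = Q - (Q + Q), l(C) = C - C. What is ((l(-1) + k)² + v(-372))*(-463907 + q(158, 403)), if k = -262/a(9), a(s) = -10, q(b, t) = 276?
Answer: -25203444791/25 ≈ -1.0081e+9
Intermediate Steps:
l(C) = 0
v(Q) = -4*Q (v(Q) = 4*(Q - (Q + Q)) = 4*(Q - 2*Q) = 4*(-Q) = -4*Q)
k = 131/5 (k = -262/(-10) = -262*(-⅒) = 131/5 ≈ 26.200)
((l(-1) + k)² + v(-372))*(-463907 + q(158, 403)) = ((0 + 131/5)² - 4*(-372))*(-463907 + 276) = ((131/5)² + 1488)*(-463631) = (17161/25 + 1488)*(-463631) = (54361/25)*(-463631) = -25203444791/25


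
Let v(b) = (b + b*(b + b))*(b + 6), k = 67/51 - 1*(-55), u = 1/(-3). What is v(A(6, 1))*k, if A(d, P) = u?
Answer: -2872/81 ≈ -35.457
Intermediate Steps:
u = -⅓ (u = 1*(-⅓) = -⅓ ≈ -0.33333)
A(d, P) = -⅓
k = 2872/51 (k = 67*(1/51) + 55 = 67/51 + 55 = 2872/51 ≈ 56.314)
v(b) = (6 + b)*(b + 2*b²) (v(b) = (b + b*(2*b))*(6 + b) = (b + 2*b²)*(6 + b) = (6 + b)*(b + 2*b²))
v(A(6, 1))*k = -(6 + 2*(-⅓)² + 13*(-⅓))/3*(2872/51) = -(6 + 2*(⅑) - 13/3)/3*(2872/51) = -(6 + 2/9 - 13/3)/3*(2872/51) = -⅓*17/9*(2872/51) = -17/27*2872/51 = -2872/81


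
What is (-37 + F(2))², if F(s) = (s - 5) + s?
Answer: 1444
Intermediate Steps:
F(s) = -5 + 2*s (F(s) = (-5 + s) + s = -5 + 2*s)
(-37 + F(2))² = (-37 + (-5 + 2*2))² = (-37 + (-5 + 4))² = (-37 - 1)² = (-38)² = 1444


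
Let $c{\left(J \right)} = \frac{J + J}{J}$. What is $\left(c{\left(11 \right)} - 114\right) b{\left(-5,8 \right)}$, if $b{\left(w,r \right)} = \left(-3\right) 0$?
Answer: $0$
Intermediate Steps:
$b{\left(w,r \right)} = 0$
$c{\left(J \right)} = 2$ ($c{\left(J \right)} = \frac{2 J}{J} = 2$)
$\left(c{\left(11 \right)} - 114\right) b{\left(-5,8 \right)} = \left(2 - 114\right) 0 = \left(-112\right) 0 = 0$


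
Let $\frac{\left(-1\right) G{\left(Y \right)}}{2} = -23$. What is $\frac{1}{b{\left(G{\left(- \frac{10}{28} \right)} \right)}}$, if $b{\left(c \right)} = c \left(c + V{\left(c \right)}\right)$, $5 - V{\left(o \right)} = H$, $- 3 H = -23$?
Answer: $\frac{3}{5980} \approx 0.00050167$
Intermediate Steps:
$H = \frac{23}{3}$ ($H = \left(- \frac{1}{3}\right) \left(-23\right) = \frac{23}{3} \approx 7.6667$)
$G{\left(Y \right)} = 46$ ($G{\left(Y \right)} = \left(-2\right) \left(-23\right) = 46$)
$V{\left(o \right)} = - \frac{8}{3}$ ($V{\left(o \right)} = 5 - \frac{23}{3} = - \frac{8}{3}$)
$b{\left(c \right)} = c \left(- \frac{8}{3} + c\right)$ ($b{\left(c \right)} = c \left(c - \frac{8}{3}\right) = c \left(- \frac{8}{3} + c\right)$)
$\frac{1}{b{\left(G{\left(- \frac{10}{28} \right)} \right)}} = \frac{1}{\frac{1}{3} \cdot 46 \left(-8 + 3 \cdot 46\right)} = \frac{1}{\frac{1}{3} \cdot 46 \left(-8 + 138\right)} = \frac{1}{\frac{1}{3} \cdot 46 \cdot 130} = \frac{1}{\frac{5980}{3}} = \frac{3}{5980}$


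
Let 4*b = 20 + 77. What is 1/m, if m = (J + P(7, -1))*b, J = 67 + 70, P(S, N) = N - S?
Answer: 4/12513 ≈ 0.00031967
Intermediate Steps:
b = 97/4 (b = (20 + 77)/4 = (¼)*97 = 97/4 ≈ 24.250)
J = 137
m = 12513/4 (m = (137 + (-1 - 1*7))*(97/4) = (137 + (-1 - 7))*(97/4) = (137 - 8)*(97/4) = 129*(97/4) = 12513/4 ≈ 3128.3)
1/m = 1/(12513/4) = 4/12513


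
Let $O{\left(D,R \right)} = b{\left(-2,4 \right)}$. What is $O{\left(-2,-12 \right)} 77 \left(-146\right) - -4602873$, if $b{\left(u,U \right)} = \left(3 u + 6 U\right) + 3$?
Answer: $4366791$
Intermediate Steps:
$b{\left(u,U \right)} = 3 + 3 u + 6 U$
$O{\left(D,R \right)} = 21$ ($O{\left(D,R \right)} = 3 + 3 \left(-2\right) + 6 \cdot 4 = 3 - 6 + 24 = 21$)
$O{\left(-2,-12 \right)} 77 \left(-146\right) - -4602873 = 21 \cdot 77 \left(-146\right) - -4602873 = 1617 \left(-146\right) + 4602873 = -236082 + 4602873 = 4366791$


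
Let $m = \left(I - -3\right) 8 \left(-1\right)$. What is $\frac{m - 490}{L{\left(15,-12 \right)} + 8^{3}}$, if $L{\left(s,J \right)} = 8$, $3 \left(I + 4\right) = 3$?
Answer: $- \frac{49}{52} \approx -0.94231$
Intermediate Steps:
$I = -3$ ($I = -4 + \frac{1}{3} \cdot 3 = -4 + 1 = -3$)
$m = 0$ ($m = \left(-3 - -3\right) 8 \left(-1\right) = \left(-3 + 3\right) 8 \left(-1\right) = 0 \cdot 8 \left(-1\right) = 0 \left(-1\right) = 0$)
$\frac{m - 490}{L{\left(15,-12 \right)} + 8^{3}} = \frac{0 - 490}{8 + 8^{3}} = - \frac{490}{8 + 512} = - \frac{490}{520} = \left(-490\right) \frac{1}{520} = - \frac{49}{52}$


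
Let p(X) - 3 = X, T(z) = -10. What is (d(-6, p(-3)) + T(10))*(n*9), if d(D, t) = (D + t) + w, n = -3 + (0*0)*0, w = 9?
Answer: 189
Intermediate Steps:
n = -3 (n = -3 + 0*0 = -3 + 0 = -3)
p(X) = 3 + X
d(D, t) = 9 + D + t (d(D, t) = (D + t) + 9 = 9 + D + t)
(d(-6, p(-3)) + T(10))*(n*9) = ((9 - 6 + (3 - 3)) - 10)*(-3*9) = ((9 - 6 + 0) - 10)*(-27) = (3 - 10)*(-27) = -7*(-27) = 189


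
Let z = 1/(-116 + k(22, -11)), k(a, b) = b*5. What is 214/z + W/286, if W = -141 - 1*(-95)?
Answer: -5232965/143 ≈ -36594.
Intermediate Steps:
k(a, b) = 5*b
W = -46 (W = -141 + 95 = -46)
z = -1/171 (z = 1/(-116 + 5*(-11)) = 1/(-116 - 55) = 1/(-171) = -1/171 ≈ -0.0058480)
214/z + W/286 = 214/(-1/171) - 46/286 = 214*(-171) - 46*1/286 = -36594 - 23/143 = -5232965/143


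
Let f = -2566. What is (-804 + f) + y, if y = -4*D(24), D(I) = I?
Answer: -3466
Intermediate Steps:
y = -96 (y = -4*24 = -96)
(-804 + f) + y = (-804 - 2566) - 96 = -3370 - 96 = -3466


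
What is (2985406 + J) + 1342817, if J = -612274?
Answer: 3715949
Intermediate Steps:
(2985406 + J) + 1342817 = (2985406 - 612274) + 1342817 = 2373132 + 1342817 = 3715949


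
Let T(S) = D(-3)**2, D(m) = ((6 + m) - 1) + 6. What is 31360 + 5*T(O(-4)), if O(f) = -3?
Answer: 31680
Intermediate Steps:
D(m) = 11 + m (D(m) = (5 + m) + 6 = 11 + m)
T(S) = 64 (T(S) = (11 - 3)**2 = 8**2 = 64)
31360 + 5*T(O(-4)) = 31360 + 5*64 = 31360 + 320 = 31680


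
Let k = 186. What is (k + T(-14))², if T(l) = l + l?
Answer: 24964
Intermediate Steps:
T(l) = 2*l
(k + T(-14))² = (186 + 2*(-14))² = (186 - 28)² = 158² = 24964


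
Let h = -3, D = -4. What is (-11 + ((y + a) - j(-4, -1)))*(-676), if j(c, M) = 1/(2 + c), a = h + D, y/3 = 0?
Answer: 11830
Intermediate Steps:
y = 0 (y = 3*0 = 0)
a = -7 (a = -3 - 4 = -7)
(-11 + ((y + a) - j(-4, -1)))*(-676) = (-11 + ((0 - 7) - 1/(2 - 4)))*(-676) = (-11 + (-7 - 1/(-2)))*(-676) = (-11 + (-7 - 1*(-½)))*(-676) = (-11 + (-7 + ½))*(-676) = (-11 - 13/2)*(-676) = -35/2*(-676) = 11830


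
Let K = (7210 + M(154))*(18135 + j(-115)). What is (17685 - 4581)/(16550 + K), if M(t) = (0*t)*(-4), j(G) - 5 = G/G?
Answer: 1638/16351645 ≈ 0.00010017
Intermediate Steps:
j(G) = 6 (j(G) = 5 + G/G = 5 + 1 = 6)
M(t) = 0 (M(t) = 0*(-4) = 0)
K = 130796610 (K = (7210 + 0)*(18135 + 6) = 7210*18141 = 130796610)
(17685 - 4581)/(16550 + K) = (17685 - 4581)/(16550 + 130796610) = 13104/130813160 = 13104*(1/130813160) = 1638/16351645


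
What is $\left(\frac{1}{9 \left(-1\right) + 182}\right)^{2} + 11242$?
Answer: $\frac{336461819}{29929} \approx 11242.0$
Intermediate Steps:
$\left(\frac{1}{9 \left(-1\right) + 182}\right)^{2} + 11242 = \left(\frac{1}{-9 + 182}\right)^{2} + 11242 = \left(\frac{1}{173}\right)^{2} + 11242 = \frac{1}{29929} + 11242 = \frac{336461819}{29929}$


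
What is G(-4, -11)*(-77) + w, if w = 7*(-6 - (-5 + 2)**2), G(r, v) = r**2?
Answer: -1337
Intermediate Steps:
w = -105 (w = 7*(-6 - 1*(-3)**2) = 7*(-6 - 1*9) = 7*(-6 - 9) = 7*(-15) = -105)
G(-4, -11)*(-77) + w = (-4)**2*(-77) - 105 = 16*(-77) - 105 = -1232 - 105 = -1337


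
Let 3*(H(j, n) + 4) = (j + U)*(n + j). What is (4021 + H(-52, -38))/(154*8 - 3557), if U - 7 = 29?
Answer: -1499/775 ≈ -1.9342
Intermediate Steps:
U = 36 (U = 7 + 29 = 36)
H(j, n) = -4 + (36 + j)*(j + n)/3 (H(j, n) = -4 + ((j + 36)*(n + j))/3 = -4 + ((36 + j)*(j + n))/3 = -4 + (36 + j)*(j + n)/3)
(4021 + H(-52, -38))/(154*8 - 3557) = (4021 + (-4 + 12*(-52) + 12*(-38) + (⅓)*(-52)² + (⅓)*(-52)*(-38)))/(154*8 - 3557) = (4021 + (-4 - 624 - 456 + (⅓)*2704 + 1976/3))/(1232 - 3557) = (4021 + (-4 - 624 - 456 + 2704/3 + 1976/3))/(-2325) = (4021 + 476)*(-1/2325) = 4497*(-1/2325) = -1499/775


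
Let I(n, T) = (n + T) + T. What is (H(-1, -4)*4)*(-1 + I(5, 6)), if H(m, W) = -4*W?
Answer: 1024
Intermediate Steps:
I(n, T) = n + 2*T (I(n, T) = (T + n) + T = n + 2*T)
(H(-1, -4)*4)*(-1 + I(5, 6)) = (-4*(-4)*4)*(-1 + (5 + 2*6)) = (16*4)*(-1 + (5 + 12)) = 64*(-1 + 17) = 64*16 = 1024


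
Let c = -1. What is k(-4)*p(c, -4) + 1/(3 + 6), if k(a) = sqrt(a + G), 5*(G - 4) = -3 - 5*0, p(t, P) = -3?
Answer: 1/9 - 3*I*sqrt(15)/5 ≈ 0.11111 - 2.3238*I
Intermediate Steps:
G = 17/5 (G = 4 + (-3 - 5*0)/5 = 4 + (-3 + 0)/5 = 4 + (1/5)*(-3) = 4 - 3/5 = 17/5 ≈ 3.4000)
k(a) = sqrt(17/5 + a) (k(a) = sqrt(a + 17/5) = sqrt(17/5 + a))
k(-4)*p(c, -4) + 1/(3 + 6) = (sqrt(85 + 25*(-4))/5)*(-3) + 1/(3 + 6) = (sqrt(85 - 100)/5)*(-3) + 1/9 = (sqrt(-15)/5)*(-3) + 1/9 = ((I*sqrt(15))/5)*(-3) + 1/9 = (I*sqrt(15)/5)*(-3) + 1/9 = -3*I*sqrt(15)/5 + 1/9 = 1/9 - 3*I*sqrt(15)/5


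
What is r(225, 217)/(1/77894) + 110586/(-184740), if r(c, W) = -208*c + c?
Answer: -111703442827931/30790 ≈ -3.6279e+9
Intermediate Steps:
r(c, W) = -207*c
r(225, 217)/(1/77894) + 110586/(-184740) = (-207*225)/(1/77894) + 110586/(-184740) = -46575/1/77894 + 110586*(-1/184740) = -46575*77894 - 18431/30790 = -3627913050 - 18431/30790 = -111703442827931/30790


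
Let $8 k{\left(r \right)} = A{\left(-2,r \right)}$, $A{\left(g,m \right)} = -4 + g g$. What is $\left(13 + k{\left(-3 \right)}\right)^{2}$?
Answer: $169$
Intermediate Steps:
$A{\left(g,m \right)} = -4 + g^{2}$
$k{\left(r \right)} = 0$ ($k{\left(r \right)} = \frac{-4 + \left(-2\right)^{2}}{8} = \frac{-4 + 4}{8} = \frac{1}{8} \cdot 0 = 0$)
$\left(13 + k{\left(-3 \right)}\right)^{2} = \left(13 + 0\right)^{2} = 13^{2} = 169$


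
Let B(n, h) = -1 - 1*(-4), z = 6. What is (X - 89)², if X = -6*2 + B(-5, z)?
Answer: 9604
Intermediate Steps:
B(n, h) = 3 (B(n, h) = -1 + 4 = 3)
X = -9 (X = -6*2 + 3 = -12 + 3 = -9)
(X - 89)² = (-9 - 89)² = (-98)² = 9604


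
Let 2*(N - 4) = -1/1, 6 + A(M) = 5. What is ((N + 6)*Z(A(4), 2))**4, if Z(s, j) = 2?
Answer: 130321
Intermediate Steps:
A(M) = -1 (A(M) = -6 + 5 = -1)
N = 7/2 (N = 4 + (-1/1)/2 = 4 + (-1*1)/2 = 4 + (1/2)*(-1) = 4 - 1/2 = 7/2 ≈ 3.5000)
((N + 6)*Z(A(4), 2))**4 = ((7/2 + 6)*2)**4 = ((19/2)*2)**4 = 19**4 = 130321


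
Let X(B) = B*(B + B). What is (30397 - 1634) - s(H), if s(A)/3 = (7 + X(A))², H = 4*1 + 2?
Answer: 10040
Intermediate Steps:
X(B) = 2*B² (X(B) = B*(2*B) = 2*B²)
H = 6 (H = 4 + 2 = 6)
s(A) = 3*(7 + 2*A²)²
(30397 - 1634) - s(H) = (30397 - 1634) - 3*(7 + 2*6²)² = 28763 - 3*(7 + 2*36)² = 28763 - 3*(7 + 72)² = 28763 - 3*79² = 28763 - 3*6241 = 28763 - 1*18723 = 28763 - 18723 = 10040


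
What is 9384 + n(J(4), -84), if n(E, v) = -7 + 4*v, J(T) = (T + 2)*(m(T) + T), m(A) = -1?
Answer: 9041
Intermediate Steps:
J(T) = (-1 + T)*(2 + T) (J(T) = (T + 2)*(-1 + T) = (2 + T)*(-1 + T) = (-1 + T)*(2 + T))
9384 + n(J(4), -84) = 9384 + (-7 + 4*(-84)) = 9384 + (-7 - 336) = 9384 - 343 = 9041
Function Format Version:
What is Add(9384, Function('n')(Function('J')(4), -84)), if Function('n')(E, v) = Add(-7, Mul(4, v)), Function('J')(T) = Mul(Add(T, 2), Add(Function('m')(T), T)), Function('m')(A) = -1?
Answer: 9041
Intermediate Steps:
Function('J')(T) = Mul(Add(-1, T), Add(2, T)) (Function('J')(T) = Mul(Add(T, 2), Add(-1, T)) = Mul(Add(2, T), Add(-1, T)) = Mul(Add(-1, T), Add(2, T)))
Add(9384, Function('n')(Function('J')(4), -84)) = Add(9384, Add(-7, Mul(4, -84))) = Add(9384, Add(-7, -336)) = Add(9384, -343) = 9041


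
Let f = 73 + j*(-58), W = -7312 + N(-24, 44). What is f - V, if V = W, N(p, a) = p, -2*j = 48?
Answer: 8801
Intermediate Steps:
j = -24 (j = -½*48 = -24)
W = -7336 (W = -7312 - 24 = -7336)
f = 1465 (f = 73 - 24*(-58) = 73 + 1392 = 1465)
V = -7336
f - V = 1465 - 1*(-7336) = 1465 + 7336 = 8801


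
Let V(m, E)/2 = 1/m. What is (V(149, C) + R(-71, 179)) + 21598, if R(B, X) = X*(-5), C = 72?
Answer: 3084749/149 ≈ 20703.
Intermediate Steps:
R(B, X) = -5*X
V(m, E) = 2/m
(V(149, C) + R(-71, 179)) + 21598 = (2/149 - 5*179) + 21598 = (2*(1/149) - 895) + 21598 = (2/149 - 895) + 21598 = -133353/149 + 21598 = 3084749/149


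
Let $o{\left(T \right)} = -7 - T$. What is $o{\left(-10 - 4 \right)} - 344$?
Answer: $-337$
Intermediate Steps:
$o{\left(-10 - 4 \right)} - 344 = \left(-7 - \left(-10 - 4\right)\right) - 344 = \left(-7 - -14\right) - 344 = \left(-7 + 14\right) - 344 = 7 - 344 = -337$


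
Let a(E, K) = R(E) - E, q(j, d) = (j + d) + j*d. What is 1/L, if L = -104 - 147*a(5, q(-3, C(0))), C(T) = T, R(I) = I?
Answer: -1/104 ≈ -0.0096154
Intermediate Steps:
q(j, d) = d + j + d*j (q(j, d) = (d + j) + d*j = d + j + d*j)
a(E, K) = 0 (a(E, K) = E - E = 0)
L = -104 (L = -104 - 147*0 = -104 + 0 = -104)
1/L = 1/(-104) = -1/104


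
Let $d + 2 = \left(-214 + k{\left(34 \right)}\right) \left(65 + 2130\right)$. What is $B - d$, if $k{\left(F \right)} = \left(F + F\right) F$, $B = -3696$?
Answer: $-4608804$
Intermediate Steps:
$k{\left(F \right)} = 2 F^{2}$ ($k{\left(F \right)} = 2 F F = 2 F^{2}$)
$d = 4605108$ ($d = -2 + \left(-214 + 2 \cdot 34^{2}\right) \left(65 + 2130\right) = -2 + \left(-214 + 2 \cdot 1156\right) 2195 = -2 + \left(-214 + 2312\right) 2195 = -2 + 2098 \cdot 2195 = -2 + 4605110 = 4605108$)
$B - d = -3696 - 4605108 = -4608804$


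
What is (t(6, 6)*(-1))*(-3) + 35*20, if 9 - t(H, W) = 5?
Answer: 712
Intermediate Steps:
t(H, W) = 4 (t(H, W) = 9 - 1*5 = 9 - 5 = 4)
(t(6, 6)*(-1))*(-3) + 35*20 = (4*(-1))*(-3) + 35*20 = -4*(-3) + 700 = 12 + 700 = 712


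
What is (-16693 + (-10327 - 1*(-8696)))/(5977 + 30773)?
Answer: -3054/6125 ≈ -0.49861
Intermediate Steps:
(-16693 + (-10327 - 1*(-8696)))/(5977 + 30773) = (-16693 + (-10327 + 8696))/36750 = (-16693 - 1631)*(1/36750) = -18324*1/36750 = -3054/6125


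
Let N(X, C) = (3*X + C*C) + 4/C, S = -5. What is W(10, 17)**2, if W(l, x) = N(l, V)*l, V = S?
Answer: 293764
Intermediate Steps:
V = -5
N(X, C) = C**2 + 3*X + 4/C (N(X, C) = (3*X + C**2) + 4/C = (C**2 + 3*X) + 4/C = C**2 + 3*X + 4/C)
W(l, x) = l*(121/5 + 3*l) (W(l, x) = ((-5)**2 + 3*l + 4/(-5))*l = (25 + 3*l + 4*(-1/5))*l = (25 + 3*l - 4/5)*l = (121/5 + 3*l)*l = l*(121/5 + 3*l))
W(10, 17)**2 = ((1/5)*10*(121 + 15*10))**2 = ((1/5)*10*(121 + 150))**2 = ((1/5)*10*271)**2 = 542**2 = 293764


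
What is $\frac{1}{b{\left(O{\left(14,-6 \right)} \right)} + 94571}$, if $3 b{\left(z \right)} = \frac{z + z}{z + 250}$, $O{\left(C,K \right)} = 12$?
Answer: $\frac{131}{12388805} \approx 1.0574 \cdot 10^{-5}$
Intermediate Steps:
$b{\left(z \right)} = \frac{2 z}{3 \left(250 + z\right)}$ ($b{\left(z \right)} = \frac{\left(z + z\right) \frac{1}{z + 250}}{3} = \frac{2 z \frac{1}{250 + z}}{3} = \frac{2 z}{3 \left(250 + z\right)}$)
$\frac{1}{b{\left(O{\left(14,-6 \right)} \right)} + 94571} = \frac{1}{\frac{2}{3} \cdot 12 \frac{1}{250 + 12} + 94571} = \frac{1}{\frac{2}{3} \cdot 12 \cdot \frac{1}{262} + 94571} = \frac{1}{\frac{4}{131} + 94571} = \frac{1}{\frac{12388805}{131}} = \frac{131}{12388805}$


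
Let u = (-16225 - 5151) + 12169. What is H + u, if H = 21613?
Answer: 12406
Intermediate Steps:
u = -9207 (u = -21376 + 12169 = -9207)
H + u = 21613 - 9207 = 12406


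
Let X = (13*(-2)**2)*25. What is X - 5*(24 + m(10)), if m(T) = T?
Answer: 1130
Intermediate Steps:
X = 1300 (X = (13*4)*25 = 52*25 = 1300)
X - 5*(24 + m(10)) = 1300 - 5*(24 + 10) = 1300 - 5*34 = 1300 - 170 = 1130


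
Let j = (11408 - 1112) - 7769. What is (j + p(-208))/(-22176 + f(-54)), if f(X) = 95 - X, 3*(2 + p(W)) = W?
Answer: -7367/66081 ≈ -0.11148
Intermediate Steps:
p(W) = -2 + W/3
j = 2527 (j = 10296 - 7769 = 2527)
(j + p(-208))/(-22176 + f(-54)) = (2527 + (-2 + (⅓)*(-208)))/(-22176 + (95 - 1*(-54))) = (2527 + (-2 - 208/3))/(-22176 + (95 + 54)) = (2527 - 214/3)/(-22176 + 149) = (7367/3)/(-22027) = (7367/3)*(-1/22027) = -7367/66081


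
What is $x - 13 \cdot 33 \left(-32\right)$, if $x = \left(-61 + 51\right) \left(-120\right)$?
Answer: $14928$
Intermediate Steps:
$x = 1200$ ($x = \left(-10\right) \left(-120\right) = 1200$)
$x - 13 \cdot 33 \left(-32\right) = 1200 - 13 \cdot 33 \left(-32\right) = 1200 - 429 \left(-32\right) = 1200 - -13728 = 1200 + 13728 = 14928$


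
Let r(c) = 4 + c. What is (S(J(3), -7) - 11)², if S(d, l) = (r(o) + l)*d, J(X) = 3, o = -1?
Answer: 529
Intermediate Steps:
S(d, l) = d*(3 + l) (S(d, l) = ((4 - 1) + l)*d = (3 + l)*d = d*(3 + l))
(S(J(3), -7) - 11)² = (3*(3 - 7) - 11)² = (3*(-4) - 11)² = (-12 - 11)² = (-23)² = 529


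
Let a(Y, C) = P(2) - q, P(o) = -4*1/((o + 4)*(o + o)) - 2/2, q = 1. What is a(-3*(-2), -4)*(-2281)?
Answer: 29653/6 ≈ 4942.2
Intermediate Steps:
P(o) = -1 - 2/(o*(4 + o)) (P(o) = -4*1/(2*o*(4 + o)) - 2*½ = -4*1/(2*o*(4 + o)) - 1 = -2/(o*(4 + o)) - 1 = -1 - 2/(o*(4 + o)))
a(Y, C) = -13/6 (a(Y, C) = (-2 - 1*2² - 4*2)/(2*(4 + 2)) - 1*1 = (½)*(-2 - 1*4 - 8)/6 - 1 = (½)*(⅙)*(-2 - 4 - 8) - 1 = (½)*(⅙)*(-14) - 1 = -7/6 - 1 = -13/6)
a(-3*(-2), -4)*(-2281) = -13/6*(-2281) = 29653/6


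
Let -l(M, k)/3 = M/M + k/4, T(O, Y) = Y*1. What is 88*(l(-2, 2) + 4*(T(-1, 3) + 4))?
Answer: 2068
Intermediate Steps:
T(O, Y) = Y
l(M, k) = -3 - 3*k/4 (l(M, k) = -3*(M/M + k/4) = -3*(1 + k*(1/4)) = -3*(1 + k/4) = -3 - 3*k/4)
88*(l(-2, 2) + 4*(T(-1, 3) + 4)) = 88*((-3 - 3/4*2) + 4*(3 + 4)) = 88*((-3 - 3/2) + 4*7) = 88*(-9/2 + 28) = 88*(47/2) = 2068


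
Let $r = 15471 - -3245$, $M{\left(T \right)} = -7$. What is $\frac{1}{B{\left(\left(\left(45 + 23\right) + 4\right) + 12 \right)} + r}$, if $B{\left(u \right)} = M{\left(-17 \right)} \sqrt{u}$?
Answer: $\frac{4679}{87571135} + \frac{7 \sqrt{21}}{175142270} \approx 5.3614 \cdot 10^{-5}$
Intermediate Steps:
$B{\left(u \right)} = - 7 \sqrt{u}$
$r = 18716$ ($r = 15471 + 3245 = 18716$)
$\frac{1}{B{\left(\left(\left(45 + 23\right) + 4\right) + 12 \right)} + r} = \frac{1}{- 7 \sqrt{\left(\left(45 + 23\right) + 4\right) + 12} + 18716} = \frac{1}{- 7 \sqrt{\left(68 + 4\right) + 12} + 18716} = \frac{1}{- 7 \sqrt{72 + 12} + 18716} = \frac{1}{- 7 \sqrt{84} + 18716} = \frac{1}{- 7 \cdot 2 \sqrt{21} + 18716} = \frac{1}{- 14 \sqrt{21} + 18716} = \frac{1}{18716 - 14 \sqrt{21}}$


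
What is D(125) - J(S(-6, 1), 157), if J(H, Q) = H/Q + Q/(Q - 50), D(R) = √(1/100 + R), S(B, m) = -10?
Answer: -23579/16799 + 3*√1389/10 ≈ 9.7772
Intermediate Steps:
D(R) = √(1/100 + R)
J(H, Q) = H/Q + Q/(-50 + Q)
D(125) - J(S(-6, 1), 157) = √(1 + 100*125)/10 - (157² - 50*(-10) - 10*157)/(157*(-50 + 157)) = √(1 + 12500)/10 - (24649 + 500 - 1570)/(157*107) = √12501/10 - 23579/(157*107) = (3*√1389)/10 - 1*23579/16799 = 3*√1389/10 - 23579/16799 = -23579/16799 + 3*√1389/10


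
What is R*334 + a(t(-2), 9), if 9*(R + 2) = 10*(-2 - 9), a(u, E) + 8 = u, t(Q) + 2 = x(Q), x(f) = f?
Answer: -42860/9 ≈ -4762.2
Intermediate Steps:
t(Q) = -2 + Q
a(u, E) = -8 + u
R = -128/9 (R = -2 + (10*(-2 - 9))/9 = -2 + (10*(-11))/9 = -2 + (1/9)*(-110) = -2 - 110/9 = -128/9 ≈ -14.222)
R*334 + a(t(-2), 9) = -128/9*334 + (-8 + (-2 - 2)) = -42752/9 + (-8 - 4) = -42752/9 - 12 = -42860/9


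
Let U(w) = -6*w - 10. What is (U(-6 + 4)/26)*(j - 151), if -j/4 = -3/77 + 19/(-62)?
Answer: -357139/31031 ≈ -11.509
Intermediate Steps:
j = 3298/2387 (j = -4*(-3/77 + 19/(-62)) = -4*(-3*1/77 + 19*(-1/62)) = -4*(-3/77 - 19/62) = -4*(-1649/4774) = 3298/2387 ≈ 1.3817)
U(w) = -10 - 6*w
(U(-6 + 4)/26)*(j - 151) = ((-10 - 6*(-6 + 4))/26)*(3298/2387 - 151) = ((-10 - 6*(-2))*(1/26))*(-357139/2387) = ((-10 + 12)*(1/26))*(-357139/2387) = (2*(1/26))*(-357139/2387) = (1/13)*(-357139/2387) = -357139/31031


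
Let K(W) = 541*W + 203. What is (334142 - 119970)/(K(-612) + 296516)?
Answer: -214172/34373 ≈ -6.2308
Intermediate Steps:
K(W) = 203 + 541*W
(334142 - 119970)/(K(-612) + 296516) = (334142 - 119970)/((203 + 541*(-612)) + 296516) = 214172/((203 - 331092) + 296516) = 214172/(-330889 + 296516) = 214172/(-34373) = 214172*(-1/34373) = -214172/34373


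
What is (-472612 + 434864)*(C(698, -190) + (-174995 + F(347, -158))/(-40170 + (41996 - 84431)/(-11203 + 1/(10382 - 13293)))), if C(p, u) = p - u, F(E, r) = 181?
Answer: -44123271903160809328/1309897860495 ≈ -3.3684e+7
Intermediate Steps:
(-472612 + 434864)*(C(698, -190) + (-174995 + F(347, -158))/(-40170 + (41996 - 84431)/(-11203 + 1/(10382 - 13293)))) = (-472612 + 434864)*((698 - 1*(-190)) + (-174995 + 181)/(-40170 + (41996 - 84431)/(-11203 + 1/(10382 - 13293)))) = -37748*((698 + 190) - 174814/(-40170 - 42435/(-11203 + 1/(-2911)))) = -37748*(888 - 174814/(-40170 - 42435/(-11203 - 1/2911))) = -37748*(888 - 174814/(-40170 - 42435/(-32611934/2911))) = -37748*(888 - 174814/(-40170 - 42435*(-2911/32611934))) = -37748*(888 - 174814/(-40170 + 123528285/32611934)) = -37748*(888 - 174814/(-1309897860495/32611934)) = -37748*(888 - 174814*(-32611934/1309897860495)) = -37748*(888 + 5701022630276/1309897860495) = -37748*1168890322749836/1309897860495 = -44123271903160809328/1309897860495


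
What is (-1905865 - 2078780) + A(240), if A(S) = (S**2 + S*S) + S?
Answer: -3869205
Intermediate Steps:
A(S) = S + 2*S**2 (A(S) = (S**2 + S**2) + S = 2*S**2 + S = S + 2*S**2)
(-1905865 - 2078780) + A(240) = (-1905865 - 2078780) + 240*(1 + 2*240) = -3984645 + 240*(1 + 480) = -3984645 + 240*481 = -3984645 + 115440 = -3869205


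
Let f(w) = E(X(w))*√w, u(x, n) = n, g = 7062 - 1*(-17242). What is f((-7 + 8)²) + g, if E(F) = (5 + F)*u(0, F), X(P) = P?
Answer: 24310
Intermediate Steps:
g = 24304 (g = 7062 + 17242 = 24304)
E(F) = F*(5 + F) (E(F) = (5 + F)*F = F*(5 + F))
f(w) = w^(3/2)*(5 + w) (f(w) = (w*(5 + w))*√w = w^(3/2)*(5 + w))
f((-7 + 8)²) + g = ((-7 + 8)²)^(3/2)*(5 + (-7 + 8)²) + 24304 = (1²)^(3/2)*(5 + 1²) + 24304 = 1^(3/2)*(5 + 1) + 24304 = 1*6 + 24304 = 6 + 24304 = 24310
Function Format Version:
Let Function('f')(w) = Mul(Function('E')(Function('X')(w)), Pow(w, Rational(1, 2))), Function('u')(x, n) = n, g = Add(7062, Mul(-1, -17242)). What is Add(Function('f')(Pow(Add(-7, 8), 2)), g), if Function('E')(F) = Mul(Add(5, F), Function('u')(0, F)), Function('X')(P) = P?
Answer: 24310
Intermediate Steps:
g = 24304 (g = Add(7062, 17242) = 24304)
Function('E')(F) = Mul(F, Add(5, F)) (Function('E')(F) = Mul(Add(5, F), F) = Mul(F, Add(5, F)))
Function('f')(w) = Mul(Pow(w, Rational(3, 2)), Add(5, w)) (Function('f')(w) = Mul(Mul(w, Add(5, w)), Pow(w, Rational(1, 2))) = Mul(Pow(w, Rational(3, 2)), Add(5, w)))
Add(Function('f')(Pow(Add(-7, 8), 2)), g) = Add(Mul(Pow(Pow(Add(-7, 8), 2), Rational(3, 2)), Add(5, Pow(Add(-7, 8), 2))), 24304) = Add(Mul(Pow(Pow(1, 2), Rational(3, 2)), Add(5, Pow(1, 2))), 24304) = Add(Mul(Pow(1, Rational(3, 2)), Add(5, 1)), 24304) = Add(Mul(1, 6), 24304) = Add(6, 24304) = 24310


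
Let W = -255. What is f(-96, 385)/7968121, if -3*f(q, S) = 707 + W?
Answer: -452/23904363 ≈ -1.8909e-5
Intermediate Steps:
f(q, S) = -452/3 (f(q, S) = -(707 - 255)/3 = -⅓*452 = -452/3)
f(-96, 385)/7968121 = -452/3/7968121 = -452/3*1/7968121 = -452/23904363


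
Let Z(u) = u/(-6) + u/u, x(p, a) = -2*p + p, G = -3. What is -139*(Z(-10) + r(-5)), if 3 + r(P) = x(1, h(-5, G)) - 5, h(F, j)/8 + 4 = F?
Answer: 2641/3 ≈ 880.33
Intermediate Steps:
h(F, j) = -32 + 8*F
x(p, a) = -p
Z(u) = 1 - u/6 (Z(u) = u*(-⅙) + 1 = -u/6 + 1 = 1 - u/6)
r(P) = -9 (r(P) = -3 + (-1*1 - 5) = -3 + (-1 - 5) = -3 - 6 = -9)
-139*(Z(-10) + r(-5)) = -139*((1 - ⅙*(-10)) - 9) = -139*((1 + 5/3) - 9) = -139*(8/3 - 9) = -139*(-19/3) = 2641/3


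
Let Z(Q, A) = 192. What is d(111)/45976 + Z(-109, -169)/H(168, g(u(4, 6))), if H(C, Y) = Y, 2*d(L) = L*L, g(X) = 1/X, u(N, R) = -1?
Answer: -17642463/91952 ≈ -191.87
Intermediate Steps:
d(L) = L²/2 (d(L) = (L*L)/2 = L²/2)
d(111)/45976 + Z(-109, -169)/H(168, g(u(4, 6))) = ((½)*111²)/45976 + 192/(1/(-1)) = ((½)*12321)*(1/45976) + 192/(-1) = (12321/2)*(1/45976) + 192*(-1) = 12321/91952 - 192 = -17642463/91952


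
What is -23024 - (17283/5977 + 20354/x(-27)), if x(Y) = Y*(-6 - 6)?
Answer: -22357168351/968274 ≈ -23090.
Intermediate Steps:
x(Y) = -12*Y (x(Y) = Y*(-12) = -12*Y)
-23024 - (17283/5977 + 20354/x(-27)) = -23024 - (17283/5977 + 20354/((-12*(-27)))) = -23024 - (17283*(1/5977) + 20354/324) = -23024 - (17283/5977 + 20354*(1/324)) = -23024 - (17283/5977 + 10177/162) = -23024 - 1*63627775/968274 = -23024 - 63627775/968274 = -22357168351/968274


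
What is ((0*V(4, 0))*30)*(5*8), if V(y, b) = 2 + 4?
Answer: 0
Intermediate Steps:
V(y, b) = 6
((0*V(4, 0))*30)*(5*8) = ((0*6)*30)*(5*8) = (0*30)*40 = 0*40 = 0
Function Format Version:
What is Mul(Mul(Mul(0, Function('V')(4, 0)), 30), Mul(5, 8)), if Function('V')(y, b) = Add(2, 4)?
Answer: 0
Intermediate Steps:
Function('V')(y, b) = 6
Mul(Mul(Mul(0, Function('V')(4, 0)), 30), Mul(5, 8)) = Mul(Mul(Mul(0, 6), 30), Mul(5, 8)) = Mul(Mul(0, 30), 40) = Mul(0, 40) = 0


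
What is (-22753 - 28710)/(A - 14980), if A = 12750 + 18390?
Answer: -51463/16160 ≈ -3.1846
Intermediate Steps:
A = 31140
(-22753 - 28710)/(A - 14980) = (-22753 - 28710)/(31140 - 14980) = -51463/16160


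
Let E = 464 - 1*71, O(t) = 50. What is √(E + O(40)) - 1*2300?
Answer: -2300 + √443 ≈ -2279.0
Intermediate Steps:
E = 393 (E = 464 - 71 = 393)
√(E + O(40)) - 1*2300 = √(393 + 50) - 1*2300 = √443 - 2300 = -2300 + √443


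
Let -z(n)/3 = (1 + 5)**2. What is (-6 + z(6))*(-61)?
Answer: 6954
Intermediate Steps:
z(n) = -108 (z(n) = -3*(1 + 5)**2 = -3*6**2 = -3*36 = -108)
(-6 + z(6))*(-61) = (-6 - 108)*(-61) = -114*(-61) = 6954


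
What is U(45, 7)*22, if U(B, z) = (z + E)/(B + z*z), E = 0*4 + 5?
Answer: 132/47 ≈ 2.8085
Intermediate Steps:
E = 5 (E = 0 + 5 = 5)
U(B, z) = (5 + z)/(B + z²) (U(B, z) = (z + 5)/(B + z*z) = (5 + z)/(B + z²))
U(45, 7)*22 = ((5 + 7)/(45 + 7²))*22 = (12/(45 + 49))*22 = (12/94)*22 = ((1/94)*12)*22 = (6/47)*22 = 132/47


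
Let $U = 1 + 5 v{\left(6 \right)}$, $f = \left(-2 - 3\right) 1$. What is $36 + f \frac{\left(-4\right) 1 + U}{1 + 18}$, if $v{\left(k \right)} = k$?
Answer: $\frac{549}{19} \approx 28.895$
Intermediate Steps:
$f = -5$ ($f = \left(-5\right) 1 = -5$)
$U = 31$ ($U = 1 + 5 \cdot 6 = 1 + 30 = 31$)
$36 + f \frac{\left(-4\right) 1 + U}{1 + 18} = 36 - 5 \frac{\left(-4\right) 1 + 31}{1 + 18} = 36 - 5 \frac{-4 + 31}{19} = 36 - 5 \cdot 27 \cdot \frac{1}{19} = 36 - \frac{135}{19} = \frac{549}{19}$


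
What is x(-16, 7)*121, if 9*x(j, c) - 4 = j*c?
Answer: -1452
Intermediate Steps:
x(j, c) = 4/9 + c*j/9 (x(j, c) = 4/9 + (j*c)/9 = 4/9 + (c*j)/9 = 4/9 + c*j/9)
x(-16, 7)*121 = (4/9 + (⅑)*7*(-16))*121 = (4/9 - 112/9)*121 = -12*121 = -1452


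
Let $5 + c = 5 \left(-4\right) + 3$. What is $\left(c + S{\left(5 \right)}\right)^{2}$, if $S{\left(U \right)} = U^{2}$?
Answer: $9$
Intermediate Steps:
$c = -22$ ($c = -5 + \left(5 \left(-4\right) + 3\right) = -5 + \left(-20 + 3\right) = -5 - 17 = -22$)
$\left(c + S{\left(5 \right)}\right)^{2} = \left(-22 + 5^{2}\right)^{2} = \left(-22 + 25\right)^{2} = 3^{2} = 9$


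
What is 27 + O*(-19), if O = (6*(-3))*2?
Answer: 711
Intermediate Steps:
O = -36 (O = -18*2 = -36)
27 + O*(-19) = 27 - 36*(-19) = 27 + 684 = 711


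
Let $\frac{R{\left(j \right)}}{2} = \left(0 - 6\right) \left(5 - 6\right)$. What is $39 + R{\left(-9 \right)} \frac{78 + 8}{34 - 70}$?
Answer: $\frac{31}{3} \approx 10.333$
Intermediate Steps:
$R{\left(j \right)} = 12$ ($R{\left(j \right)} = 2 \left(0 - 6\right) \left(5 - 6\right) = 2 \left(\left(-6\right) \left(-1\right)\right) = 2 \cdot 6 = 12$)
$39 + R{\left(-9 \right)} \frac{78 + 8}{34 - 70} = 39 + 12 \frac{78 + 8}{34 - 70} = 39 + 12 \frac{86}{-36} = 39 + 12 \cdot 86 \left(- \frac{1}{36}\right) = 39 + 12 \left(- \frac{43}{18}\right) = 39 - \frac{86}{3} = \frac{31}{3}$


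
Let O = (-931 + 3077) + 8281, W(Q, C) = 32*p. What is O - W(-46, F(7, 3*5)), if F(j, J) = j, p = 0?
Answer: 10427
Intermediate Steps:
W(Q, C) = 0 (W(Q, C) = 32*0 = 0)
O = 10427 (O = 2146 + 8281 = 10427)
O - W(-46, F(7, 3*5)) = 10427 - 1*0 = 10427 + 0 = 10427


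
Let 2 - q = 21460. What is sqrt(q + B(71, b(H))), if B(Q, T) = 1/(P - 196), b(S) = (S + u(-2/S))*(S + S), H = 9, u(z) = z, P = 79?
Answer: I*sqrt(32637631)/39 ≈ 146.49*I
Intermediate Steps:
b(S) = 2*S*(S - 2/S) (b(S) = (S - 2/S)*(S + S) = (S - 2/S)*(2*S) = 2*S*(S - 2/S))
B(Q, T) = -1/117 (B(Q, T) = 1/(79 - 196) = 1/(-117) = -1/117)
q = -21458 (q = 2 - 1*21460 = 2 - 21460 = -21458)
sqrt(q + B(71, b(H))) = sqrt(-21458 - 1/117) = sqrt(-2510587/117) = I*sqrt(32637631)/39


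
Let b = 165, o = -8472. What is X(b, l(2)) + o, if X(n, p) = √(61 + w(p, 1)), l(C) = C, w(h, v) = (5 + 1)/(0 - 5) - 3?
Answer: -8472 + 2*√355/5 ≈ -8464.5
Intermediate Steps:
w(h, v) = -21/5 (w(h, v) = 6/(-5) - 3 = 6*(-⅕) - 3 = -6/5 - 3 = -21/5)
X(n, p) = 2*√355/5 (X(n, p) = √(61 - 21/5) = √(284/5) = 2*√355/5)
X(b, l(2)) + o = 2*√355/5 - 8472 = -8472 + 2*√355/5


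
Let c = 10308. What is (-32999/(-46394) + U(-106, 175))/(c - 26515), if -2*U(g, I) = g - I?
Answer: -3275678/375953779 ≈ -0.0087130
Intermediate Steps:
U(g, I) = I/2 - g/2 (U(g, I) = -(g - I)/2 = I/2 - g/2)
(-32999/(-46394) + U(-106, 175))/(c - 26515) = (-32999/(-46394) + ((½)*175 - ½*(-106)))/(10308 - 26515) = (-32999*(-1/46394) + (175/2 + 53))/(-16207) = (32999/46394 + 281/2)*(-1/16207) = (3275678/23197)*(-1/16207) = -3275678/375953779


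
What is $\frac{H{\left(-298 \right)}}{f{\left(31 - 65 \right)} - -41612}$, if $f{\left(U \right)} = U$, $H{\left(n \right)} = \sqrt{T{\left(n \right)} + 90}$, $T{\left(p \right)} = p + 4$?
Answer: $\frac{i \sqrt{51}}{20789} \approx 0.00034352 i$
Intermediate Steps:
$T{\left(p \right)} = 4 + p$
$H{\left(n \right)} = \sqrt{94 + n}$ ($H{\left(n \right)} = \sqrt{\left(4 + n\right) + 90} = \sqrt{94 + n}$)
$\frac{H{\left(-298 \right)}}{f{\left(31 - 65 \right)} - -41612} = \frac{\sqrt{94 - 298}}{\left(31 - 65\right) - -41612} = \frac{\sqrt{-204}}{-34 + 41612} = \frac{2 i \sqrt{51}}{41578} = 2 i \sqrt{51} \cdot \frac{1}{41578} = \frac{i \sqrt{51}}{20789}$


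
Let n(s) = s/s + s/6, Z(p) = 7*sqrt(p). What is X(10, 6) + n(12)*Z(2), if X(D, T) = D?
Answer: 10 + 21*sqrt(2) ≈ 39.698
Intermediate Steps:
n(s) = 1 + s/6 (n(s) = 1 + s*(1/6) = 1 + s/6)
X(10, 6) + n(12)*Z(2) = 10 + (1 + (1/6)*12)*(7*sqrt(2)) = 10 + (1 + 2)*(7*sqrt(2)) = 10 + 3*(7*sqrt(2)) = 10 + 21*sqrt(2)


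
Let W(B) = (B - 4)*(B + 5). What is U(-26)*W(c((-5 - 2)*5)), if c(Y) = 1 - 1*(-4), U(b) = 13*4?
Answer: 520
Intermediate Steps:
U(b) = 52
c(Y) = 5 (c(Y) = 1 + 4 = 5)
W(B) = (-4 + B)*(5 + B)
U(-26)*W(c((-5 - 2)*5)) = 52*(-20 + 5 + 5²) = 52*(-20 + 5 + 25) = 52*10 = 520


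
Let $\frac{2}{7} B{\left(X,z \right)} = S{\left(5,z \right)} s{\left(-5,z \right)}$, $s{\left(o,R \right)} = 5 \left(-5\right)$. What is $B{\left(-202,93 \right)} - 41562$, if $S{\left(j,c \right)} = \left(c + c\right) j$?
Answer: $-122937$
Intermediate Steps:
$s{\left(o,R \right)} = -25$
$S{\left(j,c \right)} = 2 c j$
$B{\left(X,z \right)} = - 875 z$ ($B{\left(X,z \right)} = \frac{7 \cdot 2 z 5 \left(-25\right)}{2} = \frac{7 \cdot 10 z \left(-25\right)}{2} = \frac{7 \left(- 250 z\right)}{2} = - 875 z$)
$B{\left(-202,93 \right)} - 41562 = \left(-875\right) 93 - 41562 = -81375 - 41562 = -122937$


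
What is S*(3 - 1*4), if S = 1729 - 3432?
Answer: 1703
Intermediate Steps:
S = -1703
S*(3 - 1*4) = -1703*(3 - 1*4) = -1703*(3 - 4) = -1703*(-1) = 1703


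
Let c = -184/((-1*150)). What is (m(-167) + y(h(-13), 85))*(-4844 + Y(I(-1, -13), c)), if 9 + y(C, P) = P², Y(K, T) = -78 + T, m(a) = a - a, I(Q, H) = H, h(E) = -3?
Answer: -2663122528/75 ≈ -3.5508e+7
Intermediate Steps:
c = 92/75 (c = -184/(-150) = -184*(-1/150) = 92/75 ≈ 1.2267)
m(a) = 0
y(C, P) = -9 + P²
(m(-167) + y(h(-13), 85))*(-4844 + Y(I(-1, -13), c)) = (0 + (-9 + 85²))*(-4844 + (-78 + 92/75)) = (0 + (-9 + 7225))*(-4844 - 5758/75) = (0 + 7216)*(-369058/75) = 7216*(-369058/75) = -2663122528/75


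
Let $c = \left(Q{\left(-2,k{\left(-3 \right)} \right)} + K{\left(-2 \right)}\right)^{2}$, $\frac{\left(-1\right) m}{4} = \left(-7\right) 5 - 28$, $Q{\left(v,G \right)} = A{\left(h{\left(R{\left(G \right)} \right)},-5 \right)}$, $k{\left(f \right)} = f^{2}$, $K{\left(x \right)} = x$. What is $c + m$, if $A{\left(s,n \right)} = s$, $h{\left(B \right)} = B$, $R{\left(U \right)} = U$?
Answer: $301$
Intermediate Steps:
$Q{\left(v,G \right)} = G$
$m = 252$ ($m = - 4 \left(\left(-7\right) 5 - 28\right) = - 4 \left(-35 - 28\right) = \left(-4\right) \left(-63\right) = 252$)
$c = 49$ ($c = \left(\left(-3\right)^{2} - 2\right)^{2} = \left(9 - 2\right)^{2} = 7^{2} = 49$)
$c + m = 49 + 252 = 301$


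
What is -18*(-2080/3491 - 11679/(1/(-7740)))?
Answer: -5680269878040/3491 ≈ -1.6271e+9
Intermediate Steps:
-18*(-2080/3491 - 11679/(1/(-7740))) = -18*(-2080*1/3491 - 11679/(-1/7740)) = -18*(-2080/3491 - 11679*(-7740)) = -18*(-2080/3491 + 90395460) = -18*315570548780/3491 = -5680269878040/3491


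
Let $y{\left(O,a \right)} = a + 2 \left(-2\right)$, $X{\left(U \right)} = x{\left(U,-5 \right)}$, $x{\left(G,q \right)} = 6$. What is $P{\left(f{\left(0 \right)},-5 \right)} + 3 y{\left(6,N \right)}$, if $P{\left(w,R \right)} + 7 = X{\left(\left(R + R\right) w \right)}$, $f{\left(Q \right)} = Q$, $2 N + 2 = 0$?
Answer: $-16$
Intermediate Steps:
$N = -1$ ($N = -1 + \frac{1}{2} \cdot 0 = -1 + 0 = -1$)
$X{\left(U \right)} = 6$
$y{\left(O,a \right)} = -4 + a$ ($y{\left(O,a \right)} = a - 4 = -4 + a$)
$P{\left(w,R \right)} = -1$ ($P{\left(w,R \right)} = -7 + 6 = -1$)
$P{\left(f{\left(0 \right)},-5 \right)} + 3 y{\left(6,N \right)} = -1 + 3 \left(-4 - 1\right) = -1 + 3 \left(-5\right) = -1 - 15 = -16$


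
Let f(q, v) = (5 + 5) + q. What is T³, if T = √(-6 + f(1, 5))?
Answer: 5*√5 ≈ 11.180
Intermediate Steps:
f(q, v) = 10 + q
T = √5 (T = √(-6 + (10 + 1)) = √(-6 + 11) = √5 ≈ 2.2361)
T³ = (√5)³ = 5*√5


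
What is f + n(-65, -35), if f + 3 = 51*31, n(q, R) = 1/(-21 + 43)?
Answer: 34717/22 ≈ 1578.0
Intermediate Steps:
n(q, R) = 1/22
f = 1578 (f = -3 + 51*31 = -3 + 1581 = 1578)
f + n(-65, -35) = 1578 + 1/22 = 34717/22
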